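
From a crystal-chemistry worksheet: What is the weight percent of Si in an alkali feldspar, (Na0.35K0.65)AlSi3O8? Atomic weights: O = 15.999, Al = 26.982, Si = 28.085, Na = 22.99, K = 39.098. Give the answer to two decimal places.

Molar mass of (Na0.35K0.65)AlSi3O8: 0.35·22.99 + 0.65·39.098 + 1·26.982 + 3·28.085 + 8·15.999 = 272.689 g/mol.
Mass of Si per formula unit: 3 × 28.085 = 84.255 g.
Weight fraction Si = 84.255 / 272.689 = 0.3090.

30.90 wt%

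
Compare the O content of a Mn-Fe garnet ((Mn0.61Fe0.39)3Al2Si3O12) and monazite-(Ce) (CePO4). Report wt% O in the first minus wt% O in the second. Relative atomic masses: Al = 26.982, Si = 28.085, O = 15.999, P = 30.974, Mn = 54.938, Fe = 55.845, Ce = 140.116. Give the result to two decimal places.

M((Mn0.61Fe0.39)3Al2Si3O12) = 496.082 g/mol, so wt% O = 191.988/496.082 × 100 = 38.70%.
M(CePO4) = 235.086 g/mol, so wt% O = 63.996/235.086 × 100 = 27.22%.
38.70 − 27.22 = 11.48 pp.

11.48 percentage points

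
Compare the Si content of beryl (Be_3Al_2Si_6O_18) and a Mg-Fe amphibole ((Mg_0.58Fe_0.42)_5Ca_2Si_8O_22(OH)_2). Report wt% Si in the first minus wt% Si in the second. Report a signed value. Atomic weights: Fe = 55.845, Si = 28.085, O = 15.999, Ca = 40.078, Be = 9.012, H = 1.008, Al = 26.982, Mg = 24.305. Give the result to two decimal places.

M(Be_3Al_2Si_6O_18) = 537.492 g/mol, so wt% Si = 168.510/537.492 × 100 = 31.35%.
M((Mg_0.58Fe_0.42)_5Ca_2Si_8O_22(OH)_2) = 878.587 g/mol, so wt% Si = 224.680/878.587 × 100 = 25.57%.
31.35 − 25.57 = 5.78 pp.

5.78 percentage points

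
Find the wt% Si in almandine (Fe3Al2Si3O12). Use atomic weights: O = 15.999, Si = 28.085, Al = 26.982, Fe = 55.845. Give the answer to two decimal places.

M(Fe3Al2Si3O12) = 497.742 g/mol.
Si contributes 3 × 28.085 = 84.255 g per mole.
84.255/497.742 = 0.1693 → 16.93%.

16.93 wt%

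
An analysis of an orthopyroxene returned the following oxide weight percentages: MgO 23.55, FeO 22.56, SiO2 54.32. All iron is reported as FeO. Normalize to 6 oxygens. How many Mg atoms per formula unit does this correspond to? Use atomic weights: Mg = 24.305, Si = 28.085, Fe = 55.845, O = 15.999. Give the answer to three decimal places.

23.55 wt% MgO ÷ 40.304 g/mol = 0.58431 mol, giving 0.58431 Mg and 0.58431 O.
22.56 wt% FeO ÷ 71.844 g/mol = 0.31401 mol, giving 0.31401 Fe and 0.31401 O.
54.32 wt% SiO2 ÷ 60.083 g/mol = 0.90408 mol, giving 0.90408 Si and 1.80816 O.
Oxygen sums to 2.70648; scaling by 6/2.70648 = 2.21690 puts the formula on 6 O.
Mg: 0.58431 × 2.21690 = 1.295 atoms per formula unit.

1.295 Mg apfu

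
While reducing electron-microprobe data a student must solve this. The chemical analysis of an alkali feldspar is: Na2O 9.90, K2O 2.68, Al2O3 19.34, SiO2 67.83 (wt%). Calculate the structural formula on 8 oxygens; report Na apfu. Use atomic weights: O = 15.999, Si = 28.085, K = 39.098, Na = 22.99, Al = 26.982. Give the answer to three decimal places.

Na2O (M=61.979): mol = 0.15973; Na = 0.31946, O = 0.15973.
K2O (M=94.195): mol = 0.02845; K = 0.05690, O = 0.02845.
Al2O3 (M=101.961): mol = 0.18968; Al = 0.37936, O = 0.56904.
SiO2 (M=60.083): mol = 1.12894; Si = 1.12894, O = 2.25788.
ΣO = 3.01510; factor = 8/ΣO = 2.65331.
Na apfu = 0.31946 × 2.65331 = 0.848.

0.848 Na apfu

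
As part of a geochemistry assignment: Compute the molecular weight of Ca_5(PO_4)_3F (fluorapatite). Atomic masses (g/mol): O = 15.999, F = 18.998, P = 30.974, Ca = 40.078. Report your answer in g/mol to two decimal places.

504.30 g/mol

Ca: 5 × 40.078 = 200.3900
P: 3 × 30.974 = 92.9220
O: 12 × 15.999 = 191.9880
F: 1 × 18.998 = 18.9980
Summing the contributions gives the formula mass.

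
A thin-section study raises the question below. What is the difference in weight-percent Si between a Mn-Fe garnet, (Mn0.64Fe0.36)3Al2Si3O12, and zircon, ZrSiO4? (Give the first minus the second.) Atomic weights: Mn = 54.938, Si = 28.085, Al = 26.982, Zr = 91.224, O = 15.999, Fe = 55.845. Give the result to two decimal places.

1.67 percentage points

First mineral: 84.255 g Si in 496.001 g formula = 16.99 wt% Si.
Second mineral: 28.085 g Si in 183.305 g formula = 15.32 wt% Si.
16.99% − 15.32% gives a difference of 1.67 percentage points.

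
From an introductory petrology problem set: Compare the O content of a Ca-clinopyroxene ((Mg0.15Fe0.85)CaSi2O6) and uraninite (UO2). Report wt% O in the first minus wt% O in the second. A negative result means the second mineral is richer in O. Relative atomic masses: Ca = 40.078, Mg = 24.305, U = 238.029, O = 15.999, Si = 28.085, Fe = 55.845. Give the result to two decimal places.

First mineral: 95.994 g O in 243.356 g formula = 39.45 wt% O.
Second mineral: 31.998 g O in 270.027 g formula = 11.85 wt% O.
39.45% − 11.85% gives a difference of 27.60 percentage points.

27.60 percentage points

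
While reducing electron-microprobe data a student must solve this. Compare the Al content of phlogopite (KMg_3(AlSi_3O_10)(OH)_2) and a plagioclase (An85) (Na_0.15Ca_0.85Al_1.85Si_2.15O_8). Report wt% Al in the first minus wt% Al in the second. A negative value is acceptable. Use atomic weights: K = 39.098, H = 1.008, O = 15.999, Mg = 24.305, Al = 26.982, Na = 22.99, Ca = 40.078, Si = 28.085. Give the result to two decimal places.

First mineral: 26.982 g Al in 417.254 g formula = 6.47 wt% Al.
Second mineral: 49.917 g Al in 275.806 g formula = 18.10 wt% Al.
6.47% − 18.10% gives a difference of -11.63 percentage points.

-11.63 percentage points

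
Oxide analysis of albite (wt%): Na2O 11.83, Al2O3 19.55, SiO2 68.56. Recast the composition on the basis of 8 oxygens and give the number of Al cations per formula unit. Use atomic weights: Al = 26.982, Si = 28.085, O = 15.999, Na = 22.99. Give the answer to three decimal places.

Na2O (M=61.979): mol = 0.19087; Na = 0.38174, O = 0.19087.
Al2O3 (M=101.961): mol = 0.19174; Al = 0.38348, O = 0.57522.
SiO2 (M=60.083): mol = 1.14109; Si = 1.14109, O = 2.28218.
ΣO = 3.04827; factor = 8/ΣO = 2.62444.
Al apfu = 0.38348 × 2.62444 = 1.006.

1.006 Al apfu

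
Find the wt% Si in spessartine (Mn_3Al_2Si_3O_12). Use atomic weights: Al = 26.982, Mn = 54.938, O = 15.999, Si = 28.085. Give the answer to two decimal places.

Formula mass = 3×54.938 + 2×26.982 + 3×28.085 + 12×15.999 = 495.021 g/mol, of which 84.255 g is Si.
So Si makes up 84.255/495.021 = 0.1702 of the mass, i.e. 17.02%.

17.02 weight percent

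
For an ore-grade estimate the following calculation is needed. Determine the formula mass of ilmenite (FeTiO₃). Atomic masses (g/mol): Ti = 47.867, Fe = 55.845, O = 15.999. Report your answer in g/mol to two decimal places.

M = 1*55.845 + 1*47.867 + 3*15.999

151.71 g/mol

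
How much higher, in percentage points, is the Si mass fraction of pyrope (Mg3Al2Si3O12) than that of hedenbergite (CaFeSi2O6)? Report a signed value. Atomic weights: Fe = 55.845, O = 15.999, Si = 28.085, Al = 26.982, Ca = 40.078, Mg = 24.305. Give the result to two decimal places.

-1.74 percentage points

Si in Mg3Al2Si3O12: molar mass 403.122 g/mol; 3×28.085 = 84.255 g → 20.90 wt%.
Si in CaFeSi2O6: molar mass 248.087 g/mol; 2×28.085 = 56.170 g → 22.64 wt%.
Difference = 20.90 − 22.64 = -1.74 percentage points.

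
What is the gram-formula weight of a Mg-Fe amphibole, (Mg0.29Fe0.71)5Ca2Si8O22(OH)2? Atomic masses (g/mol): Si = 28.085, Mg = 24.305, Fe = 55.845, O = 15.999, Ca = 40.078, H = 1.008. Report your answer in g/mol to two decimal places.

The formula mass is the sum 1.45·24.305 + 3.55·55.845 + 2·40.078 + 8·28.085 + 24·15.999 + 2·1.008.

924.32 g/mol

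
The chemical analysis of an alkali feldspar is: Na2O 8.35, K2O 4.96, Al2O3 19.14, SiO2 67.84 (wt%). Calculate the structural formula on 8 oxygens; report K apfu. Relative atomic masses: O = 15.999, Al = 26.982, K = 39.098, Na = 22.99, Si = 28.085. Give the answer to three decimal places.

Na2O: 8.35/61.979 = 0.13472 mol → 0.26944 mol Na, 0.13472 mol O.
K2O: 4.96/94.195 = 0.05266 mol → 0.10532 mol K, 0.05266 mol O.
Al2O3: 19.14/101.961 = 0.18772 mol → 0.37544 mol Al, 0.56316 mol O.
SiO2: 67.84/60.083 = 1.12910 mol → 1.12910 mol Si, 2.25820 mol O.
Total oxygen = 3.00874 mol. Normalization factor = 8/3.00874 = 2.65892.
K per 8 O = 0.10532 × 2.65892 = 0.280.

0.280 K apfu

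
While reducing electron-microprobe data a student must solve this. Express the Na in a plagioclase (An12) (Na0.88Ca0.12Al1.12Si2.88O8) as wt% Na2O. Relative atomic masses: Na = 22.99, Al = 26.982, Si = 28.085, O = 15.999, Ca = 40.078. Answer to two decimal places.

10.32 wt%

Formula mass = 264.137 g/mol.
0.88 Na → 0.4400 mol Na2O per formula unit; M(Na2O) = 61.979, so Na2O mass = 27.271 g.
27.271/264.137 × 100 = 10.32 wt%.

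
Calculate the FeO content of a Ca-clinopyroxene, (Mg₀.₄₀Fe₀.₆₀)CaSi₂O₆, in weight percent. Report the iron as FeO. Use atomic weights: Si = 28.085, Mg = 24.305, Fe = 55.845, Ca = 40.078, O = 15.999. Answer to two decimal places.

18.31 wt%

Molar mass of (Mg₀.₄₀Fe₀.₆₀)CaSi₂O₆ = 0.40·24.305 + 0.60·55.845 + 1·40.078 + 2·28.085 + 6·15.999 = 235.471 g/mol.
Each formula unit contains 0.60 Fe, equivalent to 0.60/1 = 0.6000 mol FeO.
M(FeO) = 1×55.845 + 1×15.999 = 71.844 g/mol.
Mass of FeO per formula unit = 0.6000 × 71.844 = 43.106 g.
FeO wt% = 43.106 / 235.471 × 100 = 18.31%.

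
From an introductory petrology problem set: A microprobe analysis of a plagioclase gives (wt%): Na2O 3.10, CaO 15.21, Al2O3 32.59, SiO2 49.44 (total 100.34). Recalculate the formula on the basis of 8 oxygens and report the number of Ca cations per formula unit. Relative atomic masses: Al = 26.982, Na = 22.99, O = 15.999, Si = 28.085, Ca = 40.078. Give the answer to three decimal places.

Na2O: 3.10/61.979 = 0.05002 mol → 0.10004 mol Na, 0.05002 mol O.
CaO: 15.21/56.077 = 0.27123 mol → 0.27123 mol Ca, 0.27123 mol O.
Al2O3: 32.59/101.961 = 0.31963 mol → 0.63926 mol Al, 0.95889 mol O.
SiO2: 49.44/60.083 = 0.82286 mol → 0.82286 mol Si, 1.64572 mol O.
Total oxygen = 2.92586 mol. Normalization factor = 8/2.92586 = 2.73424.
Ca per 8 O = 0.27123 × 2.73424 = 0.742.

0.742 Ca apfu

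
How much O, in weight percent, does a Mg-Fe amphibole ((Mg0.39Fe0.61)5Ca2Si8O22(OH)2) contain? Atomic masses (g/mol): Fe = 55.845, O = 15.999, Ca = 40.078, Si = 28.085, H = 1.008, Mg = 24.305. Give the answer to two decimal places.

Molar mass of (Mg0.39Fe0.61)5Ca2Si8O22(OH)2: 1.95×24.305 + 3.05×55.845 + 2×40.078 + 8×28.085 + 24×15.999 + 2×1.008 = 908.550 g/mol.
Mass of O per formula unit: 24 × 15.999 = 383.976 g.
Weight fraction O = 383.976 / 908.550 = 0.4226.

42.26 weight percent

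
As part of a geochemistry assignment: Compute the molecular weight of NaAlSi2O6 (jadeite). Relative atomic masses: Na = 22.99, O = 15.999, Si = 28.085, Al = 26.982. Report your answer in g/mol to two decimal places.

Na: 1 × 22.99 = 22.9900
Al: 1 × 26.982 = 26.9820
Si: 2 × 28.085 = 56.1700
O: 6 × 15.999 = 95.9940
Summing the contributions gives the formula mass.

202.14 g/mol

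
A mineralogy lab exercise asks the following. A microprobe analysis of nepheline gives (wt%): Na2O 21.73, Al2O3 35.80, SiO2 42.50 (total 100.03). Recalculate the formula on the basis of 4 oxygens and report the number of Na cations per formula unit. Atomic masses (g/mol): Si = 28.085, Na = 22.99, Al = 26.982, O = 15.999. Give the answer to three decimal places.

21.73 wt% Na2O ÷ 61.979 g/mol = 0.35060 mol, giving 0.70120 Na and 0.35060 O.
35.80 wt% Al2O3 ÷ 101.961 g/mol = 0.35111 mol, giving 0.70222 Al and 1.05333 O.
42.50 wt% SiO2 ÷ 60.083 g/mol = 0.70735 mol, giving 0.70735 Si and 1.41470 O.
Oxygen sums to 2.81863; scaling by 4/2.81863 = 1.41913 puts the formula on 4 O.
Na: 0.70120 × 1.41913 = 0.995 atoms per formula unit.

0.995 Na apfu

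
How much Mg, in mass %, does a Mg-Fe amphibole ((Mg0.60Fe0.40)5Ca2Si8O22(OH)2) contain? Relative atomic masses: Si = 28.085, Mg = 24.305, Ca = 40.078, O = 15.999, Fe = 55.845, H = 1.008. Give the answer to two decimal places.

M((Mg0.60Fe0.40)5Ca2Si8O22(OH)2) = 875.433 g/mol.
Mg contributes 3 × 24.305 = 72.915 g per mole.
72.915/875.433 = 0.0833 → 8.33%.

8.33 mass %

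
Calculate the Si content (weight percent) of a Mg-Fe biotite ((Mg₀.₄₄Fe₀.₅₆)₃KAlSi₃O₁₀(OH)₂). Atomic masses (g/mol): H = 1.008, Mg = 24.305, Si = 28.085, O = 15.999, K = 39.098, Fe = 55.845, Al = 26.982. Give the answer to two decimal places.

17.92 weight percent

Formula mass = 1.32*24.305 + 1.68*55.845 + 1*39.098 + 1*26.982 + 3*28.085 + 12*15.999 + 2*1.008 = 470.241 g/mol, of which 84.255 g is Si.
So Si makes up 84.255/470.241 = 0.1792 of the mass, i.e. 17.92%.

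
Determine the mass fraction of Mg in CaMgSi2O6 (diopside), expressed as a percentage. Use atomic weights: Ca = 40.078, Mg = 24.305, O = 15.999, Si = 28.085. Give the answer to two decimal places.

Formula mass = 1×40.078 + 1×24.305 + 2×28.085 + 6×15.999 = 216.547 g/mol, of which 24.305 g is Mg.
So Mg makes up 24.305/216.547 = 0.1122 of the mass, i.e. 11.22%.

11.22 wt%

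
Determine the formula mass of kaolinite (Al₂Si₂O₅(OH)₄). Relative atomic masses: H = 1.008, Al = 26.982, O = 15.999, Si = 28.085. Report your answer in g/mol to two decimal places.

258.16 g/mol

The formula mass is the sum 2×26.982 + 2×28.085 + 9×15.999 + 4×1.008.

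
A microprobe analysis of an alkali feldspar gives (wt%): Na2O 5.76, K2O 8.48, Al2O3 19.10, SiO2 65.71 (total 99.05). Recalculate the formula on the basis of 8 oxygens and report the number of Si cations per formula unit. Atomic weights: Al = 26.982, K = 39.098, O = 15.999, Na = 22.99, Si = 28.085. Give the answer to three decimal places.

5.76 wt% Na2O ÷ 61.979 g/mol = 0.09293 mol, giving 0.18586 Na and 0.09293 O.
8.48 wt% K2O ÷ 94.195 g/mol = 0.09003 mol, giving 0.18006 K and 0.09003 O.
19.10 wt% Al2O3 ÷ 101.961 g/mol = 0.18733 mol, giving 0.37466 Al and 0.56199 O.
65.71 wt% SiO2 ÷ 60.083 g/mol = 1.09365 mol, giving 1.09365 Si and 2.18730 O.
Oxygen sums to 2.93225; scaling by 8/2.93225 = 2.72828 puts the formula on 8 O.
Si: 1.09365 × 2.72828 = 2.984 atoms per formula unit.

2.984 Si apfu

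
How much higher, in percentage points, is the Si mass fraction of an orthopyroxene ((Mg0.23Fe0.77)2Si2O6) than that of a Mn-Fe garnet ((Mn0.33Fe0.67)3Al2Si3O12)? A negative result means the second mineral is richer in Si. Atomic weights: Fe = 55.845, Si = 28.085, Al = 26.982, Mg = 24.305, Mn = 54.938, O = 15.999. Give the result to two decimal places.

5.57 percentage points

First mineral: 56.170 g Si in 249.346 g formula = 22.53 wt% Si.
Second mineral: 84.255 g Si in 496.844 g formula = 16.96 wt% Si.
22.53% − 16.96% gives a difference of 5.57 percentage points.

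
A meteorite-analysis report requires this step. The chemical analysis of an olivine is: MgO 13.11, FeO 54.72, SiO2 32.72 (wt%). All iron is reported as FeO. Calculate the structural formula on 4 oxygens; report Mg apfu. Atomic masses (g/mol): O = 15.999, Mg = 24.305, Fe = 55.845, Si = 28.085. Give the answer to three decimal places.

MgO (M=40.304): mol = 0.32528; Mg = 0.32528, O = 0.32528.
FeO (M=71.844): mol = 0.76165; Fe = 0.76165, O = 0.76165.
SiO2 (M=60.083): mol = 0.54458; Si = 0.54458, O = 1.08916.
ΣO = 2.17609; factor = 4/ΣO = 1.83816.
Mg apfu = 0.32528 × 1.83816 = 0.598.

0.598 Mg apfu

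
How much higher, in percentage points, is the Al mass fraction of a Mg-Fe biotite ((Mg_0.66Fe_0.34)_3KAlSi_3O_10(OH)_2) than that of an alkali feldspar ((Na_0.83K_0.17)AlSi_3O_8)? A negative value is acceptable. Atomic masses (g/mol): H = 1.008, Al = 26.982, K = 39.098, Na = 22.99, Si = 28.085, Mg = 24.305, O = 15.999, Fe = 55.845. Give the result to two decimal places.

-4.18 percentage points

First mineral: 26.982 g Al in 449.425 g formula = 6.00 wt% Al.
Second mineral: 26.982 g Al in 264.957 g formula = 10.18 wt% Al.
6.00% − 10.18% gives a difference of -4.18 percentage points.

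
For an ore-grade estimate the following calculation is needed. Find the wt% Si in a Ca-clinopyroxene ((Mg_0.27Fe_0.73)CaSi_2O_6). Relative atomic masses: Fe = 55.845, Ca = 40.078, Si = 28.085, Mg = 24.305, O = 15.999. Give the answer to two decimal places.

Molar mass of (Mg_0.27Fe_0.73)CaSi_2O_6: 0.27×24.305 + 0.73×55.845 + 1×40.078 + 2×28.085 + 6×15.999 = 239.571 g/mol.
Mass of Si per formula unit: 2 × 28.085 = 56.170 g.
Weight fraction Si = 56.170 / 239.571 = 0.2345.

23.45 wt%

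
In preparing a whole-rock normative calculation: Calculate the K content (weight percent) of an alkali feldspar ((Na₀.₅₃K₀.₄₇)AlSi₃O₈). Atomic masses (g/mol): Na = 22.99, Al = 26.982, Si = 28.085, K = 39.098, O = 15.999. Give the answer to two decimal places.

6.81 weight percent

Formula mass = 0.53·22.99 + 0.47·39.098 + 1·26.982 + 3·28.085 + 8·15.999 = 269.790 g/mol, of which 18.376 g is K.
So K makes up 18.376/269.790 = 0.0681 of the mass, i.e. 6.81%.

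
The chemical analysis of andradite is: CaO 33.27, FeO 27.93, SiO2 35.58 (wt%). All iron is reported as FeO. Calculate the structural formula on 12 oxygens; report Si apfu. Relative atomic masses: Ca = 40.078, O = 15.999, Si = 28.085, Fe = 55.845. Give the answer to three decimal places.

3.280 Si apfu

CaO: 33.27/56.077 = 0.59329 mol → 0.59329 mol Ca, 0.59329 mol O.
FeO: 27.93/71.844 = 0.38876 mol → 0.38876 mol Fe, 0.38876 mol O.
SiO2: 35.58/60.083 = 0.59218 mol → 0.59218 mol Si, 1.18436 mol O.
Total oxygen = 2.16641 mol. Normalization factor = 12/2.16641 = 5.53912.
Si per 12 O = 0.59218 × 5.53912 = 3.280.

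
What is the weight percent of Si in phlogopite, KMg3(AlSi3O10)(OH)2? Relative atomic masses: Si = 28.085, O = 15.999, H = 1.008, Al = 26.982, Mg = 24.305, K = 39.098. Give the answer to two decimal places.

Formula mass = 1*39.098 + 3*24.305 + 1*26.982 + 3*28.085 + 12*15.999 + 2*1.008 = 417.254 g/mol, of which 84.255 g is Si.
So Si makes up 84.255/417.254 = 0.2019 of the mass, i.e. 20.19%.

20.19 weight percent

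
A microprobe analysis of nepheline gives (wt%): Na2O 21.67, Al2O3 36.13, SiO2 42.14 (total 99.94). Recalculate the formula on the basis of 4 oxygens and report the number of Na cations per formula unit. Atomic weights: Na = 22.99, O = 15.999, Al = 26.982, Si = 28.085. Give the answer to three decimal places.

21.67 wt% Na2O ÷ 61.979 g/mol = 0.34963 mol, giving 0.69926 Na and 0.34963 O.
36.13 wt% Al2O3 ÷ 101.961 g/mol = 0.35435 mol, giving 0.70870 Al and 1.06305 O.
42.14 wt% SiO2 ÷ 60.083 g/mol = 0.70136 mol, giving 0.70136 Si and 1.40272 O.
Oxygen sums to 2.81540; scaling by 4/2.81540 = 1.42076 puts the formula on 4 O.
Na: 0.69926 × 1.42076 = 0.993 atoms per formula unit.

0.993 Na apfu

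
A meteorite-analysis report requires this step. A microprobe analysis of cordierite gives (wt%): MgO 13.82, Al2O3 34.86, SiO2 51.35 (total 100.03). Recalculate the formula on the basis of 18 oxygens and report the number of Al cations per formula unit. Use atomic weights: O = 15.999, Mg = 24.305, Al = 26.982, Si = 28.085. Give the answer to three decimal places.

MgO: 13.82/40.304 = 0.34289 mol → 0.34289 mol Mg, 0.34289 mol O.
Al2O3: 34.86/101.961 = 0.34190 mol → 0.68380 mol Al, 1.02570 mol O.
SiO2: 51.35/60.083 = 0.85465 mol → 0.85465 mol Si, 1.70930 mol O.
Total oxygen = 3.07789 mol. Normalization factor = 18/3.07789 = 5.84816.
Al per 18 O = 0.68380 × 5.84816 = 3.999.

3.999 Al apfu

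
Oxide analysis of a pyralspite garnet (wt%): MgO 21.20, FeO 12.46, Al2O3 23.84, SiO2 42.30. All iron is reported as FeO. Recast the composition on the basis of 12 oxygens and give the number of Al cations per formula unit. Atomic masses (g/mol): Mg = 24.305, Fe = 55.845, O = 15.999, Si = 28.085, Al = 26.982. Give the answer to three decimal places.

MgO: 21.20/40.304 = 0.52600 mol → 0.52600 mol Mg, 0.52600 mol O.
FeO: 12.46/71.844 = 0.17343 mol → 0.17343 mol Fe, 0.17343 mol O.
Al2O3: 23.84/101.961 = 0.23381 mol → 0.46762 mol Al, 0.70143 mol O.
SiO2: 42.30/60.083 = 0.70403 mol → 0.70403 mol Si, 1.40806 mol O.
Total oxygen = 2.80892 mol. Normalization factor = 12/2.80892 = 4.27210.
Al per 12 O = 0.46762 × 4.27210 = 1.998.

1.998 Al apfu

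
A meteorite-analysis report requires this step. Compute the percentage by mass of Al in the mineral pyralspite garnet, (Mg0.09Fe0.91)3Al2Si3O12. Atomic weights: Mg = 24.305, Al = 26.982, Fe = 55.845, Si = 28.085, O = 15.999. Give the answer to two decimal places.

11.03 mass %

Molar mass of (Mg0.09Fe0.91)3Al2Si3O12: 0.27·24.305 + 2.73·55.845 + 2·26.982 + 3·28.085 + 12·15.999 = 489.226 g/mol.
Mass of Al per formula unit: 2 × 26.982 = 53.964 g.
Weight fraction Al = 53.964 / 489.226 = 0.1103.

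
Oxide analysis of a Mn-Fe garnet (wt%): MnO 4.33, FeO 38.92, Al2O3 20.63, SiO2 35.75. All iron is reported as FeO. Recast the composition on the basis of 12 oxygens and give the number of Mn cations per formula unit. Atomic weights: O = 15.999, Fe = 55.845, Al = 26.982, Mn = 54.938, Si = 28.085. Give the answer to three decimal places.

0.305 Mn apfu

MnO (M=70.937): mol = 0.06104; Mn = 0.06104, O = 0.06104.
FeO (M=71.844): mol = 0.54173; Fe = 0.54173, O = 0.54173.
Al2O3 (M=101.961): mol = 0.20233; Al = 0.40466, O = 0.60699.
SiO2 (M=60.083): mol = 0.59501; Si = 0.59501, O = 1.19002.
ΣO = 2.39978; factor = 12/ΣO = 5.00046.
Mn apfu = 0.06104 × 5.00046 = 0.305.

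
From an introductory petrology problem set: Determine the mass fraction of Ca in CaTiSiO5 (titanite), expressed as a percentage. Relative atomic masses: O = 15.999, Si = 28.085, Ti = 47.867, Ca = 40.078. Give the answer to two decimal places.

Formula mass = 1·40.078 + 1·47.867 + 1·28.085 + 5·15.999 = 196.025 g/mol, of which 40.078 g is Ca.
So Ca makes up 40.078/196.025 = 0.2045 of the mass, i.e. 20.45%.

20.45 weight percent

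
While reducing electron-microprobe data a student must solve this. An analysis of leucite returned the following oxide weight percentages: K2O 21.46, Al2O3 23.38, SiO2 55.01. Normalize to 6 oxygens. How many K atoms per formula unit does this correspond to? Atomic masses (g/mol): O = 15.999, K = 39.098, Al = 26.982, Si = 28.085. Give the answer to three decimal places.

0.995 K apfu

K2O (M=94.195): mol = 0.22783; K = 0.45566, O = 0.22783.
Al2O3 (M=101.961): mol = 0.22930; Al = 0.45860, O = 0.68790.
SiO2 (M=60.083): mol = 0.91557; Si = 0.91557, O = 1.83114.
ΣO = 2.74687; factor = 6/ΣO = 2.18430.
K apfu = 0.45566 × 2.18430 = 0.995.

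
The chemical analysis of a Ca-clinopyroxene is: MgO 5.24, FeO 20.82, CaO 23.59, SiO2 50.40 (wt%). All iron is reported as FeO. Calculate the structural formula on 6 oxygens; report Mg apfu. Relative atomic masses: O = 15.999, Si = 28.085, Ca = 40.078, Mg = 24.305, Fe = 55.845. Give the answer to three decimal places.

0.310 Mg apfu

MgO (M=40.304): mol = 0.13001; Mg = 0.13001, O = 0.13001.
FeO (M=71.844): mol = 0.28979; Fe = 0.28979, O = 0.28979.
CaO (M=56.077): mol = 0.42067; Ca = 0.42067, O = 0.42067.
SiO2 (M=60.083): mol = 0.83884; Si = 0.83884, O = 1.67768.
ΣO = 2.51815; factor = 6/ΣO = 2.38270.
Mg apfu = 0.13001 × 2.38270 = 0.310.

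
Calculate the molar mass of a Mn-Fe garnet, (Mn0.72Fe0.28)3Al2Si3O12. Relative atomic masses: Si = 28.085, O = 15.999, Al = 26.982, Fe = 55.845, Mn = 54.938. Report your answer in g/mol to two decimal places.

Mn: 2.16 × 54.938 = 118.6661
Fe: 0.84 × 55.845 = 46.9098
Al: 2 × 26.982 = 53.9640
Si: 3 × 28.085 = 84.2550
O: 12 × 15.999 = 191.9880
Summing the contributions gives the formula mass.

495.78 g/mol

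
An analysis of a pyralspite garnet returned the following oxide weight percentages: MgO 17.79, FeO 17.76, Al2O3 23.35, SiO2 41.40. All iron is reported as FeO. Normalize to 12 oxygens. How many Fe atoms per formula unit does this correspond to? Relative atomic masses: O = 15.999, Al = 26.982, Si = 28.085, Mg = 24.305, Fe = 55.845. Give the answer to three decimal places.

1.077 Fe apfu

MgO: 17.79/40.304 = 0.44140 mol → 0.44140 mol Mg, 0.44140 mol O.
FeO: 17.76/71.844 = 0.24720 mol → 0.24720 mol Fe, 0.24720 mol O.
Al2O3: 23.35/101.961 = 0.22901 mol → 0.45802 mol Al, 0.68703 mol O.
SiO2: 41.40/60.083 = 0.68905 mol → 0.68905 mol Si, 1.37810 mol O.
Total oxygen = 2.75373 mol. Normalization factor = 12/2.75373 = 4.35773.
Fe per 12 O = 0.24720 × 4.35773 = 1.077.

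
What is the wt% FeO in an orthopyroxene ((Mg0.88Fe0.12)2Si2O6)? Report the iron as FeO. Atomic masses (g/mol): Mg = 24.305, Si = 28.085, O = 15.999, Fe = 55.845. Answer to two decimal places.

Molar mass of (Mg0.88Fe0.12)2Si2O6 = 1.76·24.305 + 0.24·55.845 + 2·28.085 + 6·15.999 = 208.344 g/mol.
Each formula unit contains 0.24 Fe, equivalent to 0.24/1 = 0.2400 mol FeO.
M(FeO) = 1×55.845 + 1×15.999 = 71.844 g/mol.
Mass of FeO per formula unit = 0.2400 × 71.844 = 17.243 g.
FeO wt% = 17.243 / 208.344 × 100 = 8.28%.

8.28 wt%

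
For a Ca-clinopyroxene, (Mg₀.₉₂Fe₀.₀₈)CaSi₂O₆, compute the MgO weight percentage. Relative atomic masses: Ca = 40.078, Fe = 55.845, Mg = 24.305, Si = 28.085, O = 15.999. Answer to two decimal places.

16.93 wt%

Formula mass = 219.070 g/mol.
0.92 Mg → 0.9200 mol MgO per formula unit; M(MgO) = 40.304, so MgO mass = 37.080 g.
37.080/219.070 × 100 = 16.93 wt%.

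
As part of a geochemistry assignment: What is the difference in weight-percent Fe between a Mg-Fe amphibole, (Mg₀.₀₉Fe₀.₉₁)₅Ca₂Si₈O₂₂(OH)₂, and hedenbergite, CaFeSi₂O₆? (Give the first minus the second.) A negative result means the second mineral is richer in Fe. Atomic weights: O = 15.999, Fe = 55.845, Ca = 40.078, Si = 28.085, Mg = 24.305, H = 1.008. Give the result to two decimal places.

Fe in (Mg₀.₀₉Fe₀.₉₁)₅Ca₂Si₈O₂₂(OH)₂: molar mass 955.860 g/mol; 4.55×55.845 = 254.095 g → 26.58 wt%.
Fe in CaFeSi₂O₆: molar mass 248.087 g/mol; 1×55.845 = 55.845 g → 22.51 wt%.
Difference = 26.58 − 22.51 = 4.07 percentage points.

4.07 percentage points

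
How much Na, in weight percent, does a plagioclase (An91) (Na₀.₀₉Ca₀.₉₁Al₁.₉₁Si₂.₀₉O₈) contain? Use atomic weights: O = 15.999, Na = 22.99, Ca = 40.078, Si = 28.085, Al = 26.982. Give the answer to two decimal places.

0.75 weight percent

M(Na₀.₀₉Ca₀.₉₁Al₁.₉₁Si₂.₀₉O₈) = 276.765 g/mol.
Na contributes 0.09 × 22.99 = 2.069 g per mole.
2.069/276.765 = 0.0075 → 0.75%.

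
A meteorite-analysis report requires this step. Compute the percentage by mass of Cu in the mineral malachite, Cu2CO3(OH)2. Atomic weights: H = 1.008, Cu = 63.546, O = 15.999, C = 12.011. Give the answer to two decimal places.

57.48 weight percent

Formula mass = 2*63.546 + 1*12.011 + 5*15.999 + 2*1.008 = 221.114 g/mol, of which 127.092 g is Cu.
So Cu makes up 127.092/221.114 = 0.5748 of the mass, i.e. 57.48%.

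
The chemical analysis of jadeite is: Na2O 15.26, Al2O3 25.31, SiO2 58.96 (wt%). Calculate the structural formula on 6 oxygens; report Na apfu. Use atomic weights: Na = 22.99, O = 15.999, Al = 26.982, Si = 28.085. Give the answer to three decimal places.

1.000 Na apfu

15.26 wt% Na2O ÷ 61.979 g/mol = 0.24621 mol, giving 0.49242 Na and 0.24621 O.
25.31 wt% Al2O3 ÷ 101.961 g/mol = 0.24823 mol, giving 0.49646 Al and 0.74469 O.
58.96 wt% SiO2 ÷ 60.083 g/mol = 0.98131 mol, giving 0.98131 Si and 1.96262 O.
Oxygen sums to 2.95352; scaling by 6/2.95352 = 2.03147 puts the formula on 6 O.
Na: 0.49242 × 2.03147 = 1.000 atoms per formula unit.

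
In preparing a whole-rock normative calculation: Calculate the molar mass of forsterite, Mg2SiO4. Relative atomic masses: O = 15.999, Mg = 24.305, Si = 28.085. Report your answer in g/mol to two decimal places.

140.69 g/mol

M = 2(24.305) + 1(28.085) + 4(15.999)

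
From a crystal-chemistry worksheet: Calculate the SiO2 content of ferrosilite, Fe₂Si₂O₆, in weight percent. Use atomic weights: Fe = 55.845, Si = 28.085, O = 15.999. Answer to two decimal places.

Molar mass of Fe₂Si₂O₆ = 2*55.845 + 2*28.085 + 6*15.999 = 263.854 g/mol.
Each formula unit contains 2 Si, equivalent to 2/1 = 2.0000 mol SiO2.
M(SiO2) = 1×28.085 + 2×15.999 = 60.083 g/mol.
Mass of SiO2 per formula unit = 2.0000 × 60.083 = 120.166 g.
SiO2 wt% = 120.166 / 263.854 × 100 = 45.54%.

45.54 wt%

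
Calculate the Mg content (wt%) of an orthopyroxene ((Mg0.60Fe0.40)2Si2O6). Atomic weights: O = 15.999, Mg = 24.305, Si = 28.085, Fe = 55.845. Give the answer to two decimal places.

Molar mass of (Mg0.60Fe0.40)2Si2O6: 1.20*24.305 + 0.80*55.845 + 2*28.085 + 6*15.999 = 226.006 g/mol.
Mass of Mg per formula unit: 1.20 × 24.305 = 29.166 g.
Weight fraction Mg = 29.166 / 226.006 = 0.1290.

12.90 wt%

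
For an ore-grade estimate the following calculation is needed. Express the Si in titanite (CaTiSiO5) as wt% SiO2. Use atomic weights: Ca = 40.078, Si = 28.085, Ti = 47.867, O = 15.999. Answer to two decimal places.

Formula mass = 196.025 g/mol.
1 Si → 1.0000 mol SiO2 per formula unit; M(SiO2) = 60.083, so SiO2 mass = 60.083 g.
60.083/196.025 × 100 = 30.65 wt%.

30.65 wt%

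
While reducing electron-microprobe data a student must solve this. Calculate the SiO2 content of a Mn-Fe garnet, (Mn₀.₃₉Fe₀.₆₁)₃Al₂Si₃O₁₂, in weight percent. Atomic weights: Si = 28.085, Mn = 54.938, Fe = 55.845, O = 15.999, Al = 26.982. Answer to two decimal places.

Formula mass = 496.681 g/mol.
3 Si → 3.0000 mol SiO2 per formula unit; M(SiO2) = 60.083, so SiO2 mass = 180.249 g.
180.249/496.681 × 100 = 36.29 wt%.

36.29 wt%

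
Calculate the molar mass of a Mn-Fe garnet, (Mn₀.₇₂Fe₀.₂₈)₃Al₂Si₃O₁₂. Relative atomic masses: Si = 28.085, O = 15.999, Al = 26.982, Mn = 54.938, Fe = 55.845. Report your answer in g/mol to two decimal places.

495.78 g/mol

M = 2.16*54.938 + 0.84*55.845 + 2*26.982 + 3*28.085 + 12*15.999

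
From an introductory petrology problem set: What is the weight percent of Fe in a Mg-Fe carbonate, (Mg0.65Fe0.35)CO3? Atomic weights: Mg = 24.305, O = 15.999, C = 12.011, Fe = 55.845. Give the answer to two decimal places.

20.50 mass %

Formula mass = 0.65·24.305 + 0.35·55.845 + 1·12.011 + 3·15.999 = 95.352 g/mol, of which 19.546 g is Fe.
So Fe makes up 19.546/95.352 = 0.2050 of the mass, i.e. 20.50%.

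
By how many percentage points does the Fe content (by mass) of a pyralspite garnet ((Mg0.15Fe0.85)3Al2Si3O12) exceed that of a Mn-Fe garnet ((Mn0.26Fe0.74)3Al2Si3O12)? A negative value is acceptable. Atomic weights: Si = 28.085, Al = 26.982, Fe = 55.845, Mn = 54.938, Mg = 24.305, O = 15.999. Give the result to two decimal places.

4.51 percentage points

Fe in (Mg0.15Fe0.85)3Al2Si3O12: molar mass 483.549 g/mol; 2.55×55.845 = 142.405 g → 29.45 wt%.
Fe in (Mn0.26Fe0.74)3Al2Si3O12: molar mass 497.035 g/mol; 2.22×55.845 = 123.976 g → 24.94 wt%.
Difference = 29.45 − 24.94 = 4.51 percentage points.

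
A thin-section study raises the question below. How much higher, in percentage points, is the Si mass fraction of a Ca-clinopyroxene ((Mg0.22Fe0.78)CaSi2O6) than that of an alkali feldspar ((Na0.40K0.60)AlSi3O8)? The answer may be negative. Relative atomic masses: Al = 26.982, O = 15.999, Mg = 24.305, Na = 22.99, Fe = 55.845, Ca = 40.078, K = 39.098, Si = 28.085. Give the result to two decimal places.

-7.70 percentage points

First mineral: 56.170 g Si in 241.148 g formula = 23.29 wt% Si.
Second mineral: 84.255 g Si in 271.884 g formula = 30.99 wt% Si.
23.29% − 30.99% gives a difference of -7.70 percentage points.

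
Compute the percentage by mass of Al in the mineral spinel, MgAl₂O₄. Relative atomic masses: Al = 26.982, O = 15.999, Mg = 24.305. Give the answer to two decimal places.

M(MgAl₂O₄) = 142.265 g/mol.
Al contributes 2 × 26.982 = 53.964 g per mole.
53.964/142.265 = 0.3793 → 37.93%.

37.93 wt%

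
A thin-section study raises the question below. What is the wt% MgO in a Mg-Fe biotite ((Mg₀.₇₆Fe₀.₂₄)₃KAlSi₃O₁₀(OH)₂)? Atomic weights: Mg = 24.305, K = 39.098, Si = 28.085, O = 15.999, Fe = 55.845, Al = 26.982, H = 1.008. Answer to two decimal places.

Molar mass of (Mg₀.₇₆Fe₀.₂₄)₃KAlSi₃O₁₀(OH)₂ = 2.28·24.305 + 0.72·55.845 + 1·39.098 + 1·26.982 + 3·28.085 + 12·15.999 + 2·1.008 = 439.963 g/mol.
Each formula unit contains 2.28 Mg, equivalent to 2.28/1 = 2.2800 mol MgO.
M(MgO) = 1×24.305 + 1×15.999 = 40.304 g/mol.
Mass of MgO per formula unit = 2.2800 × 40.304 = 91.893 g.
MgO wt% = 91.893 / 439.963 × 100 = 20.89%.

20.89 wt%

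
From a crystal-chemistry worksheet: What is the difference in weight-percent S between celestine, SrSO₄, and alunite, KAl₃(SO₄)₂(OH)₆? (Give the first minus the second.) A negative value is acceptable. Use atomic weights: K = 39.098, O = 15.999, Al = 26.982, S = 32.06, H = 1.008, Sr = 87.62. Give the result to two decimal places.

1.97 percentage points

S in SrSO₄: molar mass 183.676 g/mol; 1×32.06 = 32.060 g → 17.45 wt%.
S in KAl₃(SO₄)₂(OH)₆: molar mass 414.198 g/mol; 2×32.06 = 64.120 g → 15.48 wt%.
Difference = 17.45 − 15.48 = 1.97 percentage points.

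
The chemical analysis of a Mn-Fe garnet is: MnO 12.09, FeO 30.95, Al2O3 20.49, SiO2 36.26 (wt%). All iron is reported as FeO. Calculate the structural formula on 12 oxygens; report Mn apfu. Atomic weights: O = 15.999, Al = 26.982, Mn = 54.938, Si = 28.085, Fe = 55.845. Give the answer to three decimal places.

MnO: 12.09/70.937 = 0.17043 mol → 0.17043 mol Mn, 0.17043 mol O.
FeO: 30.95/71.844 = 0.43079 mol → 0.43079 mol Fe, 0.43079 mol O.
Al2O3: 20.49/101.961 = 0.20096 mol → 0.40192 mol Al, 0.60288 mol O.
SiO2: 36.26/60.083 = 0.60350 mol → 0.60350 mol Si, 1.20700 mol O.
Total oxygen = 2.41110 mol. Normalization factor = 12/2.41110 = 4.97698.
Mn per 12 O = 0.17043 × 4.97698 = 0.848.

0.848 Mn apfu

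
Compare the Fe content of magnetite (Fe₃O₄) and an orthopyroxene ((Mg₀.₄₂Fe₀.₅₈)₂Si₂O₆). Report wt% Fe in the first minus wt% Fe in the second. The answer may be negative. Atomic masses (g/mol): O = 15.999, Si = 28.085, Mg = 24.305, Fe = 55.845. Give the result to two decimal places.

45.07 percentage points

M(Fe₃O₄) = 231.531 g/mol, so wt% Fe = 167.535/231.531 × 100 = 72.36%.
M((Mg₀.₄₂Fe₀.₅₈)₂Si₂O₆) = 237.360 g/mol, so wt% Fe = 64.780/237.360 × 100 = 27.29%.
72.36 − 27.29 = 45.07 pp.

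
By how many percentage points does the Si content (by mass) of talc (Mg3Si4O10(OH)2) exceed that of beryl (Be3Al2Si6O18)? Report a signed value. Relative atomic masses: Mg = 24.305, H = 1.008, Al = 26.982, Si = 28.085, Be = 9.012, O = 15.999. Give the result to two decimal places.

-1.73 percentage points

Si in Mg3Si4O10(OH)2: molar mass 379.259 g/mol; 4×28.085 = 112.340 g → 29.62 wt%.
Si in Be3Al2Si6O18: molar mass 537.492 g/mol; 6×28.085 = 168.510 g → 31.35 wt%.
Difference = 29.62 − 31.35 = -1.73 percentage points.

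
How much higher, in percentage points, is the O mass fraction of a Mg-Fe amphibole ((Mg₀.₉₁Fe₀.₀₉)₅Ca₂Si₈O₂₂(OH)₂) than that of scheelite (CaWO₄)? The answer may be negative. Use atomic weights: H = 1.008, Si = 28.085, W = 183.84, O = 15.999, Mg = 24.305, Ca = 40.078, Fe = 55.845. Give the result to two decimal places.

First mineral: 383.976 g O in 826.546 g formula = 46.46 wt% O.
Second mineral: 63.996 g O in 287.914 g formula = 22.23 wt% O.
46.46% − 22.23% gives a difference of 24.23 percentage points.

24.23 percentage points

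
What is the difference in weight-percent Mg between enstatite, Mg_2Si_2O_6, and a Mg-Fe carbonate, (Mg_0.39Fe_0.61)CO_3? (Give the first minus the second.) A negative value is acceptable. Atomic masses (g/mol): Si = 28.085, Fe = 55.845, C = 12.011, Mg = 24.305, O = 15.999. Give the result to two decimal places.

15.06 percentage points

Mg in Mg_2Si_2O_6: molar mass 200.774 g/mol; 2×24.305 = 48.610 g → 24.21 wt%.
Mg in (Mg_0.39Fe_0.61)CO_3: molar mass 103.552 g/mol; 0.39×24.305 = 9.479 g → 9.15 wt%.
Difference = 24.21 − 9.15 = 15.06 percentage points.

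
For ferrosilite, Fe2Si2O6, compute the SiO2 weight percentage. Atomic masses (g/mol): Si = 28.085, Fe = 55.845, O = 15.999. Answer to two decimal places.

45.54 wt%

Formula mass = 263.854 g/mol.
2 Si → 2.0000 mol SiO2 per formula unit; M(SiO2) = 60.083, so SiO2 mass = 120.166 g.
120.166/263.854 × 100 = 45.54 wt%.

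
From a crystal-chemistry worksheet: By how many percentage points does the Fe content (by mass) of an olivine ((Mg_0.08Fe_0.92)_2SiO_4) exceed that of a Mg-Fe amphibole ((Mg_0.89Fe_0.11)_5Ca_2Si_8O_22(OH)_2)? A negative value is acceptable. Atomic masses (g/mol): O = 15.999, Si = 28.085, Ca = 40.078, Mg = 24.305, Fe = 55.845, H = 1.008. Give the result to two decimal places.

48.01 percentage points

Fe in (Mg_0.08Fe_0.92)_2SiO_4: molar mass 198.725 g/mol; 1.84×55.845 = 102.755 g → 51.71 wt%.
Fe in (Mg_0.89Fe_0.11)_5Ca_2Si_8O_22(OH)_2: molar mass 829.700 g/mol; 0.55×55.845 = 30.715 g → 3.70 wt%.
Difference = 51.71 − 3.70 = 48.01 percentage points.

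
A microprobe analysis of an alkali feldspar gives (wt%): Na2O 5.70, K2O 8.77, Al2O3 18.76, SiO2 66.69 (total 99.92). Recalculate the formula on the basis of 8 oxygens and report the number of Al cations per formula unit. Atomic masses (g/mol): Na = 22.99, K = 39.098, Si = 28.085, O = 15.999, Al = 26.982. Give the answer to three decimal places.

Na2O: 5.70/61.979 = 0.09197 mol → 0.18394 mol Na, 0.09197 mol O.
K2O: 8.77/94.195 = 0.09310 mol → 0.18620 mol K, 0.09310 mol O.
Al2O3: 18.76/101.961 = 0.18399 mol → 0.36798 mol Al, 0.55197 mol O.
SiO2: 66.69/60.083 = 1.10996 mol → 1.10996 mol Si, 2.21992 mol O.
Total oxygen = 2.95696 mol. Normalization factor = 8/2.95696 = 2.70548.
Al per 8 O = 0.36798 × 2.70548 = 0.996.

0.996 Al apfu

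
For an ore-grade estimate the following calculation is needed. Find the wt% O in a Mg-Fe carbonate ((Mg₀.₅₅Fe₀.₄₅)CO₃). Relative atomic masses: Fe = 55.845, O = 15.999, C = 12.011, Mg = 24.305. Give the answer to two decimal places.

48.72 mass %

Molar mass of (Mg₀.₅₅Fe₀.₄₅)CO₃: 0.55·24.305 + 0.45·55.845 + 1·12.011 + 3·15.999 = 98.506 g/mol.
Mass of O per formula unit: 3 × 15.999 = 47.997 g.
Weight fraction O = 47.997 / 98.506 = 0.4872.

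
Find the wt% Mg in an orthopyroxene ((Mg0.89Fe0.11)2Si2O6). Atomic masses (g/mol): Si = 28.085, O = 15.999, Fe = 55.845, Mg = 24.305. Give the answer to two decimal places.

20.83 weight percent

Molar mass of (Mg0.89Fe0.11)2Si2O6: 1.78×24.305 + 0.22×55.845 + 2×28.085 + 6×15.999 = 207.713 g/mol.
Mass of Mg per formula unit: 1.78 × 24.305 = 43.263 g.
Weight fraction Mg = 43.263 / 207.713 = 0.2083.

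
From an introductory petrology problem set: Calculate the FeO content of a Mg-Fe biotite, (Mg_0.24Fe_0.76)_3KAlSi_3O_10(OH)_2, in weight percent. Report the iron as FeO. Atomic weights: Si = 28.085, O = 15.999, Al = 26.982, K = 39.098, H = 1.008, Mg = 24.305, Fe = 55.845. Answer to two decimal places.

33.49 wt%

Formula mass = 489.165 g/mol.
2.28 Fe → 2.2800 mol FeO per formula unit; M(FeO) = 71.844, so FeO mass = 163.804 g.
163.804/489.165 × 100 = 33.49 wt%.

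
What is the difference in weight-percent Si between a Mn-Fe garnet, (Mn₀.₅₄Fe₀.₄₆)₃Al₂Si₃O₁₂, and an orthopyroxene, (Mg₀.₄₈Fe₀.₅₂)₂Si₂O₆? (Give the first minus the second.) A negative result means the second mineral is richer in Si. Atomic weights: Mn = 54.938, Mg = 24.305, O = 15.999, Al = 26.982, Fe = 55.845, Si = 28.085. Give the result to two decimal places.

First mineral: 84.255 g Si in 496.273 g formula = 16.98 wt% Si.
Second mineral: 56.170 g Si in 233.576 g formula = 24.05 wt% Si.
16.98% − 24.05% gives a difference of -7.07 percentage points.

-7.07 percentage points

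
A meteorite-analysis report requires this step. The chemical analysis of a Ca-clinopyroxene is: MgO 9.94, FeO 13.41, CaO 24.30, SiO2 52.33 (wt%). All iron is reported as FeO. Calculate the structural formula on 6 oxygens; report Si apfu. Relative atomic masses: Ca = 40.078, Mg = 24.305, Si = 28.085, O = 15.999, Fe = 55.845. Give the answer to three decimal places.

MgO (M=40.304): mol = 0.24663; Mg = 0.24663, O = 0.24663.
FeO (M=71.844): mol = 0.18665; Fe = 0.18665, O = 0.18665.
CaO (M=56.077): mol = 0.43333; Ca = 0.43333, O = 0.43333.
SiO2 (M=60.083): mol = 0.87096; Si = 0.87096, O = 1.74192.
ΣO = 2.60853; factor = 6/ΣO = 2.30015.
Si apfu = 0.87096 × 2.30015 = 2.003.

2.003 Si apfu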